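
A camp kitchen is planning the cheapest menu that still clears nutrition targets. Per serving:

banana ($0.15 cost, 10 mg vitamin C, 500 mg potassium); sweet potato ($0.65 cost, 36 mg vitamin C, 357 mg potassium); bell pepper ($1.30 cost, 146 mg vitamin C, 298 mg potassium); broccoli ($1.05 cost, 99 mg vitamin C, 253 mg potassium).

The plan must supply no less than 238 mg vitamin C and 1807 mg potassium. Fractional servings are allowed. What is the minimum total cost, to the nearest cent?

A basic optimal solution has at most two foods positive. Try each food alone and each pair with both targets met exactly.
banana only: max(238/10, 1807/500) = 23.8 servings → $3.57.
sweet potato only: max(238/36, 1807/357) = 6.611 servings → $4.30.
bell pepper only: max(238/146, 1807/298) = 6.064 servings → $7.88.
broccoli only: max(238/99, 1807/253) = 7.142 servings → $7.50.
banana + sweet potato with both targets exact would need a negative amount; discard.
banana + bell pepper with both tight: 2.755 servings and 1.441 servings → $2.29.
banana + broccoli with both tight: 2.527 servings and 2.149 servings → $2.64.
sweet potato + bell pepper with both tight: 4.66 servings and 0.4811 servings → $3.65.
sweet potato + broccoli with both tight: 4.524 servings and 0.7591 servings → $3.74.
bell pepper + broccoli: the both-tight solution has a negative serving — not a feasible corner.
So the least-cost plan costs $2.29.

$2.29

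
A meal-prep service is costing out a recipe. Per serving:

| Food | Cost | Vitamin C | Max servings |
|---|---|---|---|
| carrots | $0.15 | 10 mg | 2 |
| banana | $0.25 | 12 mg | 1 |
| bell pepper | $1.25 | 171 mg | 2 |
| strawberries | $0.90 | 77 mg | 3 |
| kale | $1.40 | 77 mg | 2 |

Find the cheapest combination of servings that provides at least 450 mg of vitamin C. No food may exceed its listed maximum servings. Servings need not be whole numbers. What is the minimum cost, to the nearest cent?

Cost per mg of vitamin C: bell pepper $0.0073, strawberries $0.0117, carrots $0.0150, kale $0.0182, banana $0.0208.
Take 2 servings of bell pepper: +342.0 mg vitamin C for $2.50 (total $2.50, still need 108.0 mg).
Take 1.403 servings of strawberries: +108.0 mg vitamin C for $1.26 (total $3.76, still need 0.0 mg).
Filling from the cheapest source first is optimal under one linear minimum: $3.76.

$3.76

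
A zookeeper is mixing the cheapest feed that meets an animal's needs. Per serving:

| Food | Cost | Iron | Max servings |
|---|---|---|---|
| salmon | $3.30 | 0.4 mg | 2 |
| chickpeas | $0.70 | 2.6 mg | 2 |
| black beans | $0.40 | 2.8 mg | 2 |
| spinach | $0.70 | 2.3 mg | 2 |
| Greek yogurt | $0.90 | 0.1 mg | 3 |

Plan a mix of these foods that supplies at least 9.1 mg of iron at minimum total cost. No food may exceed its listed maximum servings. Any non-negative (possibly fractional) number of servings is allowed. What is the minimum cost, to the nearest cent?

Cost per mg of iron: black beans $0.1429, chickpeas $0.2692, spinach $0.3043, salmon $8.2500, Greek yogurt $9.0000.
Take 2 servings of black beans: +5.6 mg iron for $0.80 (total $0.80, still need 3.5 mg).
Take 1.346 servings of chickpeas: +3.5 mg iron for $0.94 (total $1.74, still need 0.0 mg).
Filling from the cheapest source first is optimal under one linear minimum: $1.74.

$1.74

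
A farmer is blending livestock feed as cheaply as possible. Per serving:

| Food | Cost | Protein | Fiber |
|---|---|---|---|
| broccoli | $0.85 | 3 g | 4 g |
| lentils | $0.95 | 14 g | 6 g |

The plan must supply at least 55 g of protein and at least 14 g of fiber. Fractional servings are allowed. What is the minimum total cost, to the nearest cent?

Check every corner: each single food scaled to meet both minima, and each pair solved so both constraints bind.
broccoli only: max(55/3, 14/4) = 18.33 servings → $15.58.
lentils only: max(55/14, 14/6) = 3.929 servings → $3.73.
broccoli + lentils: intersection lies outside the first quadrant.
Cheapest feasible corner: $3.73.

$3.73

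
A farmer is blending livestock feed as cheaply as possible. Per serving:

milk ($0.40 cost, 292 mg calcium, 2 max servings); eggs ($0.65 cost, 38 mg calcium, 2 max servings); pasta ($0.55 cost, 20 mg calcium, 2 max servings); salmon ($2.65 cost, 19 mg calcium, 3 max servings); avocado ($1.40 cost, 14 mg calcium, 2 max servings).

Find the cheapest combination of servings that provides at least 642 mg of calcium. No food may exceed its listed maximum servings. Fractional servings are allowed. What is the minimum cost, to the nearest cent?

$1.79

Cost per mg of calcium: milk $0.0014, eggs $0.0171, pasta $0.0275, avocado $0.1000, salmon $0.1395.
Take 2 servings of milk: +584.0 mg calcium for $0.80 (total $0.80, still need 58.0 mg).
Take 1.526 servings of eggs: +58.0 mg calcium for $0.99 (total $1.79, still need 0.0 mg).
Filling from the cheapest source first is optimal under one linear minimum: $1.79.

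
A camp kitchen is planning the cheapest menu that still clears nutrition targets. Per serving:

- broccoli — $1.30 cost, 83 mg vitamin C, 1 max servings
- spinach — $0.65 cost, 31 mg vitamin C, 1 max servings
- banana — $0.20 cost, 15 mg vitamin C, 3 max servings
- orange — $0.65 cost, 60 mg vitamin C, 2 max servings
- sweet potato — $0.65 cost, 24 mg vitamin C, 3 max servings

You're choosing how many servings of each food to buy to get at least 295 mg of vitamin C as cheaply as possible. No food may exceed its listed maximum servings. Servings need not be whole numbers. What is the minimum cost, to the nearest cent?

Cost per mg of vitamin C: orange $0.0108, banana $0.0133, broccoli $0.0157, spinach $0.0210, sweet potato $0.0271.
Take 2 servings of orange: +120.0 mg vitamin C for $1.30 (total $1.30, still need 175.0 mg).
Take 3 servings of banana: +45.0 mg vitamin C for $0.60 (total $1.90, still need 130.0 mg).
Take 1 serving of broccoli: +83.0 mg vitamin C for $1.30 (total $3.20, still need 47.0 mg).
Take 1 serving of spinach: +31.0 mg vitamin C for $0.65 (total $3.85, still need 16.0 mg).
Take 0.6667 servings of sweet potato: +16.0 mg vitamin C for $0.43 (total $4.28, still need 0.0 mg).
Greedy by cheapest-per-mg is optimal for a single linear constraint, so the minimum cost is $4.28.

$4.28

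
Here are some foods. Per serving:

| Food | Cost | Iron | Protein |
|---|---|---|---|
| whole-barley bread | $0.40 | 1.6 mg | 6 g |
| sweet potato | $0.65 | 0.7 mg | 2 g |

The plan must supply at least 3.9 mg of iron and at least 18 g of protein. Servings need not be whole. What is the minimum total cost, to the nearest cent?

$1.20

For a min-cost LP with two ≥-constraints, a basic feasible solution has at most two positive variables.
whole-barley bread only: max(3.9/1.6, 18/6) = 3 servings → $1.20.
sweet potato only: max(3.9/0.7, 18/2) = 9 servings → $5.85.
whole-barley bread + sweet potato: intersection lies outside the first quadrant.
So the least-cost plan costs $1.20.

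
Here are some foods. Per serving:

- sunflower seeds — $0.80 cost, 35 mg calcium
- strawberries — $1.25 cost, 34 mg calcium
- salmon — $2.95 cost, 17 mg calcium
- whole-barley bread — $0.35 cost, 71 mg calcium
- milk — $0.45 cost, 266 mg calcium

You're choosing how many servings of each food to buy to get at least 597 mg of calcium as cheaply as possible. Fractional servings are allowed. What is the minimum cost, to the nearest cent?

Cost per mg of calcium: milk $0.0017, whole-barley bread $0.0049, sunflower seeds $0.0229, strawberries $0.0368, salmon $0.1735.
With no serving limits, use only milk: 597 mg / 266 mg = 2.244 servings × $0.45 = $1.01.

$1.01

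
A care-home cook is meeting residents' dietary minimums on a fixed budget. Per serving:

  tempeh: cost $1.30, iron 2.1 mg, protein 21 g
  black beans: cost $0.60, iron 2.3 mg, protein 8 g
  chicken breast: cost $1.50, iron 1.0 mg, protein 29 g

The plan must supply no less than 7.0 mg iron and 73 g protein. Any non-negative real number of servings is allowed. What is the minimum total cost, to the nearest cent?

Check every corner: each single food scaled to meet both minima, and each pair solved so both constraints bind.
tempeh only: max(7.0/2.1, 73/21) = 3.476 servings → $4.52.
black beans only: max(7.0/2.3, 73/8) = 9.125 servings → $5.47.
chicken breast only: max(7.0/1.0, 73/29) = 7 servings → $10.50.
tempeh + black beans: intersection lies outside the first quadrant.
tempeh + chicken breast with both tight: 3.258 servings and 0.1579 servings → $4.47.
black beans + chicken breast with both tight: 2.215 servings and 1.906 servings → $4.19.
So the least-cost plan costs $4.19.

$4.19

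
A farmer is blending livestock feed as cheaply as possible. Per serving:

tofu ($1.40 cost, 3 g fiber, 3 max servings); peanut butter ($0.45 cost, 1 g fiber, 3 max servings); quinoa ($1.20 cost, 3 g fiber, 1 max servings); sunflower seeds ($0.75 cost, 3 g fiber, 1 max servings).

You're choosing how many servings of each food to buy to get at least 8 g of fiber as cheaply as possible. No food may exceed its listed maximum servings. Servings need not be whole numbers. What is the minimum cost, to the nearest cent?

$2.85

Cost per g of fiber: sunflower seeds $0.2500, quinoa $0.4000, peanut butter $0.4500, tofu $0.4667.
Take 1 serving of sunflower seeds: +3.0 g fiber for $0.75 (total $0.75, still need 5.0 g).
Take 1 serving of quinoa: +3.0 g fiber for $1.20 (total $1.95, still need 2.0 g).
Take 2 servings of peanut butter: +2.0 g fiber for $0.90 (total $2.85, still need 0.0 g).
Greedy by cheapest-per-g is optimal for a single linear constraint, so the minimum cost is $2.85.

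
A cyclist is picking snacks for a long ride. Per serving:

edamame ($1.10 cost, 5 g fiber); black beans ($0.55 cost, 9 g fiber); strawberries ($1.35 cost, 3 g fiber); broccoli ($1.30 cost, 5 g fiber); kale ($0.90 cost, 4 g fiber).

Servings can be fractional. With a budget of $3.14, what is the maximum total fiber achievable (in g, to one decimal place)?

51.4 g

Fiber per dollar: black beans 16.36, edamame 4.545, kale 4.444, broccoli 3.846, strawberries 2.222.
With no serving limits, spend the whole cost allowance on black beans: $3.14 / $0.55 × 9 g = 51.4 g.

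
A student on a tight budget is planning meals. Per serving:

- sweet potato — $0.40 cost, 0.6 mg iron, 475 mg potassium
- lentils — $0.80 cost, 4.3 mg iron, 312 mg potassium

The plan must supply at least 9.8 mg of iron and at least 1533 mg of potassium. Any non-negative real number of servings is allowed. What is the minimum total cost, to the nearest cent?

sweet potato only: max(9.8/0.6, 1533/475) = 16.33 servings → $6.53.
lentils only: max(9.8/4.3, 1533/312) = 4.913 servings → $3.93.
sweet potato + lentils with both tight: 1.905 servings and 2.013 servings → $2.37.
The minimum over all feasible corners is $2.37.

$2.37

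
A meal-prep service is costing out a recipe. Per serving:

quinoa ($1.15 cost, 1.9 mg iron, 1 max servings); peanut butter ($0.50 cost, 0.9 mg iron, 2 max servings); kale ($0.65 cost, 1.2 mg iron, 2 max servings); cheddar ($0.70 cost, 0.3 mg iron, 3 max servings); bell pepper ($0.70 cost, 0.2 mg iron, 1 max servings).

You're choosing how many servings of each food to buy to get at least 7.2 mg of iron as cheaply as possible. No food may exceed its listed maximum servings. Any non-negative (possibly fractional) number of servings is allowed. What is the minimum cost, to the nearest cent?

$6.25

Cost per mg of iron: kale $0.5417, peanut butter $0.5556, quinoa $0.6053, cheddar $2.3333, bell pepper $3.5000.
Take 2 servings of kale: +2.4 mg iron for $1.30 (total $1.30, still need 4.8 mg).
Take 2 servings of peanut butter: +1.8 mg iron for $1.00 (total $2.30, still need 3.0 mg).
Take 1 serving of quinoa: +1.9 mg iron for $1.15 (total $3.45, still need 1.1 mg).
Take 3 servings of cheddar: +0.9 mg iron for $2.10 (total $5.55, still need 0.2 mg).
Take 1 serving of bell pepper: +0.2 mg iron for $0.70 (total $6.25, still need 0.0 mg).
Filling from the cheapest source first is optimal under one linear minimum: $6.25.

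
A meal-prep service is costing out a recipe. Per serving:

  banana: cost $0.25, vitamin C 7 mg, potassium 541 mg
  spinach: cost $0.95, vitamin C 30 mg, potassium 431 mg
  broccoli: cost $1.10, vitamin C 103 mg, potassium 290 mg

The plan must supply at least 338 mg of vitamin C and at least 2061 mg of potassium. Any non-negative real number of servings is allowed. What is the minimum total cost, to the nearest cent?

An LP optimum is at a vertex; with two nutrient constraints at most two foods are used. Check each candidate.
banana only: max(338/7, 2061/541) = 48.29 servings → $12.07.
spinach only: max(338/30, 2061/431) = 11.27 servings → $10.70.
broccoli only: max(338/103, 2061/290) = 7.107 servings → $7.82.
banana + spinach: intersection lies outside the first quadrant.
banana + broccoli with both tight: 2.128 servings and 3.137 servings → $3.98.
spinach + broccoli with both tight: 3.201 servings and 2.349 servings → $5.63.
So the least-cost plan costs $3.98.

$3.98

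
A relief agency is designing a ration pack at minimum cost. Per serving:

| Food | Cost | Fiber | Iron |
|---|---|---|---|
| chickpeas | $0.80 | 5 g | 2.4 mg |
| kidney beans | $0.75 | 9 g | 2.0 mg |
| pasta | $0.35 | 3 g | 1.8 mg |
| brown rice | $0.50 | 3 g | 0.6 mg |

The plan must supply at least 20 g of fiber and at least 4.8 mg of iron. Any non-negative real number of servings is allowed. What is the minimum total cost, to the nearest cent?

A basic optimal solution has at most two foods positive. Try each food alone and each pair with both targets met exactly.
chickpeas only: max(20/5, 4.8/2.4) = 4 servings → $3.20.
kidney beans only: max(20/9, 4.8/2.0) = 2.4 servings → $1.80.
pasta only: max(20/3, 4.8/1.8) = 6.667 servings → $2.33.
brown rice only: max(20/3, 4.8/0.6) = 8 servings → $4.00.
chickpeas + kidney beans with both tight: 0.2759 servings and 2.069 servings → $1.77.
chickpeas + pasta: intersection lies outside the first quadrant.
chickpeas + brown rice with both tight: 0.5714 servings and 5.714 servings → $3.31.
kidney beans + pasta with both tight: 2.118 servings and 0.3137 servings → $1.70.
kidney beans + brown rice: intersection lies outside the first quadrant.
pasta + brown rice with both tight: 0.6667 servings and 6 servings → $3.23.
The minimum over all feasible corners is $1.70.

$1.70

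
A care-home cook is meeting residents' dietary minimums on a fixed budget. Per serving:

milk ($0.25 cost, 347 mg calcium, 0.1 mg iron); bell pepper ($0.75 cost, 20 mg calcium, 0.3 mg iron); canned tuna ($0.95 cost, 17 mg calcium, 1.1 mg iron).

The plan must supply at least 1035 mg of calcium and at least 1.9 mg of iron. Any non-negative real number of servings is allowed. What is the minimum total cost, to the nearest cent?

$2.12

Check every corner: each single food scaled to meet both minima, and each pair solved so both constraints bind.
milk only: max(1035/347, 1.9/0.1) = 19 servings → $4.75.
bell pepper only: max(1035/20, 1.9/0.3) = 51.75 servings → $38.81.
canned tuna only: max(1035/17, 1.9/1.1) = 60.88 servings → $57.84.
milk + bell pepper with both tight: 2.669 servings and 5.444 servings → $4.75.
milk + canned tuna with both tight: 2.911 servings and 1.463 servings → $2.12.
bell pepper + canned tuna: intersection lies outside the first quadrant.
So the least-cost plan costs $2.12.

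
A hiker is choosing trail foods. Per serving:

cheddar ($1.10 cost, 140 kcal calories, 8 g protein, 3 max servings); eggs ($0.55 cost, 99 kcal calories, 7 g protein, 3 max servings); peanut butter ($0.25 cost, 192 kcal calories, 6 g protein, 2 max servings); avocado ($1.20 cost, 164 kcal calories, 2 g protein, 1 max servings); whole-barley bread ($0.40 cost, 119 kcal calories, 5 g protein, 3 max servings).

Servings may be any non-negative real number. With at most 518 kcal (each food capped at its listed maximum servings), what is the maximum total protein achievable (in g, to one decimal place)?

Protein per kcal: eggs 0.07071, cheddar 0.05714, whole-barley bread 0.04202, peanut butter 0.03125, avocado 0.0122.
Take 3 servings of eggs: uses 297 kcal, +21.0 g protein (running total 21.0 g).
Take 1.579 servings of cheddar: uses 221 kcal, +12.6 g protein (running total 33.6 g).
Greedy by best ratio exhausts the calories allowance optimally: 33.6 g.

33.6 g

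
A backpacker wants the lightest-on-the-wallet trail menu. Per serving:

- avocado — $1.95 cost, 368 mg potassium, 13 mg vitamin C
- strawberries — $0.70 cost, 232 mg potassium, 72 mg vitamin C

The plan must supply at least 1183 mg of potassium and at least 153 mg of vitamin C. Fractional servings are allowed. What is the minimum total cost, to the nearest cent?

Minimising a linear cost over {potassium ≥ 1183, vitamin C ≥ 153, servings ≥ 0} — the optimum is at a vertex, using one or two foods.
avocado only: max(1183/368, 153/13) = 11.77 servings → $22.95.
strawberries only: max(1183/232, 153/72) = 5.099 servings → $3.57.
avocado + strawberries with both tight: 2.116 servings and 1.743 servings → $5.35.
Cheapest feasible corner: $3.57.

$3.57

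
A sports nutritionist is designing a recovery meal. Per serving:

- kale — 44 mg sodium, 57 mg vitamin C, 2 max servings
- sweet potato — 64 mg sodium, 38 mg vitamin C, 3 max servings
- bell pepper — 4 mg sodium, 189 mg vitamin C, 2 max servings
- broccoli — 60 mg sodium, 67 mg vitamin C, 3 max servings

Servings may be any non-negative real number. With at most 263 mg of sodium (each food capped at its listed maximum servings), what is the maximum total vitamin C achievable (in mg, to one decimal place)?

678.5 mg

Vitamin C per mg sodium: bell pepper 47.25, kale 1.295, broccoli 1.117, sweet potato 0.5938.
Take 2 servings of bell pepper: uses 8 mg sodium, +378.0 mg vitamin C (running total 378.0 mg).
Take 2 servings of kale: uses 88 mg sodium, +114.0 mg vitamin C (running total 492.0 mg).
Take 2.783 servings of broccoli: uses 167 mg sodium, +186.5 mg vitamin C (running total 678.5 mg).
Filling greedily by vitamin C-per-mg sodium is optimal for one linear limit, giving 678.5 mg.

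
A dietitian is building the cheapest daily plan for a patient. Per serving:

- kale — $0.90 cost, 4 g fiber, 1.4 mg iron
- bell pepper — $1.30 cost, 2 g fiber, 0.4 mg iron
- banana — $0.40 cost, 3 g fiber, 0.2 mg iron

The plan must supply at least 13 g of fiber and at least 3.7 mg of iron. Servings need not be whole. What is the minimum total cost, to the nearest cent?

An LP optimum is at a vertex; with two nutrient constraints at most two foods are used. Check each candidate.
kale only: max(13/4, 3.7/1.4) = 3.25 servings → $2.92.
bell pepper only: max(13/2, 3.7/0.4) = 9.25 servings → $12.03.
banana only: max(13/3, 3.7/0.2) = 18.5 servings → $7.40.
kale + bell pepper with both tight: 1.833 servings and 2.833 servings → $5.33.
kale + banana with both tight: 2.5 servings and 1 serving → $2.65.
bell pepper + banana with both targets exact would need a negative amount; discard.
So the least-cost plan costs $2.65.

$2.65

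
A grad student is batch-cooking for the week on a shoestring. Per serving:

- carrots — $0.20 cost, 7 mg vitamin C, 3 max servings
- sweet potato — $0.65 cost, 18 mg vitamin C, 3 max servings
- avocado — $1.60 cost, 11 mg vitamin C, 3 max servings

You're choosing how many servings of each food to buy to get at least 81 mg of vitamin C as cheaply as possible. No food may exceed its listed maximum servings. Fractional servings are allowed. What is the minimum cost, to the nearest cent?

$3.42

Cost per mg of vitamin C: carrots $0.0286, sweet potato $0.0361, avocado $0.1455.
Take 3 servings of carrots: +21.0 mg vitamin C for $0.60 (total $0.60, still need 60.0 mg).
Take 3 servings of sweet potato: +54.0 mg vitamin C for $1.95 (total $2.55, still need 6.0 mg).
Take 0.5455 servings of avocado: +6.0 mg vitamin C for $0.87 (total $3.42, still need 0.0 mg).
Filling from the cheapest source first is optimal under one linear minimum: $3.42.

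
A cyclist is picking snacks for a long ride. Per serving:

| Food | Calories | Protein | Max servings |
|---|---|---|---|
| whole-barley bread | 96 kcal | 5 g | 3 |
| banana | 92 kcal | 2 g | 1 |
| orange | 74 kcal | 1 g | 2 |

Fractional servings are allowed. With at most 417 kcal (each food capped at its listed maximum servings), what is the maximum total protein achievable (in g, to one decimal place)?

17.5 g

Protein per kcal: whole-barley bread 0.05208, banana 0.02174, orange 0.01351.
Take 3 servings of whole-barley bread: uses 288 kcal, +15.0 g protein (running total 15.0 g).
Take 1 serving of banana: uses 92 kcal, +2.0 g protein (running total 17.0 g).
Take 0.5 servings of orange: uses 37 kcal, +0.5 g protein (running total 17.5 g).
Filling greedily by protein-per-kcal is optimal for one linear limit, giving 17.5 g.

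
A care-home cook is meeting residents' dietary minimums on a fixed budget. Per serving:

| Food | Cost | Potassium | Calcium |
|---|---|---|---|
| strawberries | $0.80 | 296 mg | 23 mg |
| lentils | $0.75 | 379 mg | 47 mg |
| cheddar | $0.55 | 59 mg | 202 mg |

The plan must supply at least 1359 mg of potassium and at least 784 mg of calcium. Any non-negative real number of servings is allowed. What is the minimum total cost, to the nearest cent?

$4.06

This is a tiny linear program; its minimum lies at a vertex of the feasible set. List the vertices and price them.
strawberries only: max(1359/296, 784/23) = 34.09 servings → $27.27.
lentils only: max(1359/379, 784/47) = 16.68 servings → $12.51.
cheddar only: max(1359/59, 784/202) = 23.03 servings → $12.67.
strawberries + lentils: intersection lies outside the first quadrant.
strawberries + cheddar with both tight: 3.906 servings and 3.436 servings → $5.02.
lentils + cheddar with both tight: 3.094 servings and 3.161 servings → $4.06.
Cheapest feasible corner: $4.06.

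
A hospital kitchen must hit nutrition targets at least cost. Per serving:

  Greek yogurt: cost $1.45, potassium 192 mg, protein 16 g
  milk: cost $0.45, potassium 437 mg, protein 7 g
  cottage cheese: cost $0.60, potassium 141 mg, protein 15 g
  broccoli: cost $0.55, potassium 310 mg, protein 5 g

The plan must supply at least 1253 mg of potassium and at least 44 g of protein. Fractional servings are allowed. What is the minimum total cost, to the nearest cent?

An LP optimum is at a vertex; with two nutrient constraints at most two foods are used. Check each candidate.
Greek yogurt only: max(1253/192, 44/16) = 6.526 servings → $9.46.
milk only: max(1253/437, 44/7) = 6.286 servings → $2.83.
cottage cheese only: max(1253/141, 44/15) = 8.887 servings → $5.33.
broccoli only: max(1253/310, 44/5) = 8.8 servings → $4.84.
Greek yogurt + milk with both tight: 1.851 servings and 2.054 servings → $3.61.
Greek yogurt + cottage cheese with both targets exact would need a negative amount; discard.
Greek yogurt + broccoli with both tight: 1.844 servings and 2.9 servings → $4.27.
milk + cottage cheese with both tight: 2.261 servings and 1.878 servings → $2.14.
milk + broccoli: intersection lies outside the first quadrant.
cottage cheese + broccoli with both tight: 1.869 servings and 3.192 servings → $2.88.
So the least-cost plan costs $2.14.

$2.14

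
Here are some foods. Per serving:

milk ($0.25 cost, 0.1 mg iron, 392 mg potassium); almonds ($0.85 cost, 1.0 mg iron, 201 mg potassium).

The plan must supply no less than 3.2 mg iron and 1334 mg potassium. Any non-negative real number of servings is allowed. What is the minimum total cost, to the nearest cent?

$3.03

An LP optimum is at a vertex; with two nutrient constraints at most two foods are used. Check each candidate.
milk only: max(3.2/0.1, 1334/392) = 32 servings → $8.00.
almonds only: max(3.2/1.0, 1334/201) = 6.637 servings → $5.64.
milk + almonds with both tight: 1.857 servings and 3.014 servings → $3.03.
Cheapest feasible corner: $3.03.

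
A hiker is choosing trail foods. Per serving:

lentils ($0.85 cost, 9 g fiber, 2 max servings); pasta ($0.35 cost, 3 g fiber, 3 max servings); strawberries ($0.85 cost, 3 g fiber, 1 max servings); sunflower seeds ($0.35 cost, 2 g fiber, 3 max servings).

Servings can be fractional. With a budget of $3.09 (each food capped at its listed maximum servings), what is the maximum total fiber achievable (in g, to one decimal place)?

Fiber per dollar: lentils 10.59, pasta 8.571, sunflower seeds 5.714, strawberries 3.529.
Take 2 servings of lentils: spends $1.70, +18.0 g fiber (running total 18.0 g).
Take 3 servings of pasta: spends $1.05, +9.0 g fiber (running total 27.0 g).
Take 0.9714 servings of sunflower seeds: spends $0.34, +1.9 g fiber (running total 28.9 g).
Greedy by best ratio exhausts the cost allowance optimally: 28.9 g.

28.9 g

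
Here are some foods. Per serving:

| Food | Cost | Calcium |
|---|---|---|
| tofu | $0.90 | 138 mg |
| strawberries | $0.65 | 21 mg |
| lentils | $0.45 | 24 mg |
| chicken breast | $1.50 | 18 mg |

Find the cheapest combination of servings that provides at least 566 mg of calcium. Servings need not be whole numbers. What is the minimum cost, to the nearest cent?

$3.69

Cost per mg of calcium: tofu $0.0065, lentils $0.0187, strawberries $0.0310, chicken breast $0.0833.
With no serving limits, use only tofu: 566 mg / 138 mg = 4.101 servings × $0.90 = $3.69.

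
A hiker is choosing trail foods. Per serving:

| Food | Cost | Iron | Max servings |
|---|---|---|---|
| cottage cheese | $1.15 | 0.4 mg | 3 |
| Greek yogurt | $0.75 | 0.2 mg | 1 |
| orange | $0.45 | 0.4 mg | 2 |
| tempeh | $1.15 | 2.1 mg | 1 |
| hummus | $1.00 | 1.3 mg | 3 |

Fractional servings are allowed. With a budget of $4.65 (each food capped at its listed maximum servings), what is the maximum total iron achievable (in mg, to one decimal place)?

Iron per dollar: tempeh 1.826, hummus 1.3, orange 0.8889, cottage cheese 0.3478, Greek yogurt 0.2667.
Take 1 serving of tempeh: spends $1.15, +2.1 mg iron (running total 2.1 mg).
Take 3 servings of hummus: spends $3.00, +3.9 mg iron (running total 6.0 mg).
Take 1.111 servings of orange: spends $0.50, +0.4 mg iron (running total 6.4 mg).
Filling greedily by iron-per-dollar is optimal for one linear limit, giving 6.4 mg.

6.4 mg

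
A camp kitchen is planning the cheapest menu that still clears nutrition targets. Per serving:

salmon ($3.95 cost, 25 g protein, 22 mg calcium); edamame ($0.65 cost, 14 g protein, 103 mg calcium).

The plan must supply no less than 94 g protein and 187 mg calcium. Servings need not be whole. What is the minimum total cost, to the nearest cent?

$4.36

For a min-cost LP with two ≥-constraints, a basic feasible solution has at most two positive variables.
salmon only: max(94/25, 187/22) = 8.5 servings → $33.58.
edamame only: max(94/14, 187/103) = 6.714 servings → $4.36.
salmon + edamame with both tight: 3.116 servings and 1.15 servings → $13.06.
So the least-cost plan costs $4.36.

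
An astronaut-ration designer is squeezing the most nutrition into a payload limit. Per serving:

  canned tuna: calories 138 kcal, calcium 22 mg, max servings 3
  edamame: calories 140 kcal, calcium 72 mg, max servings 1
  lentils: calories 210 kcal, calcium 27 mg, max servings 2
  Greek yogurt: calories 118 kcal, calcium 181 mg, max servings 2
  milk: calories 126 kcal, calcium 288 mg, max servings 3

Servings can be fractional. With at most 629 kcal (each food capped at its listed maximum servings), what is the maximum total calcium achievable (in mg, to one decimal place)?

Calcium per kcal: milk 2.286, Greek yogurt 1.534, edamame 0.5143, canned tuna 0.1594, lentils 0.1286.
Take 3 servings of milk: uses 378 kcal, +864.0 mg calcium (running total 864.0 mg).
Take 2 servings of Greek yogurt: uses 236 kcal, +362.0 mg calcium (running total 1226.0 mg).
Take 0.1071 servings of edamame: uses 15 kcal, +7.7 mg calcium (running total 1233.7 mg).
Filling greedily by calcium-per-kcal is optimal for one linear limit, giving 1233.7 mg.

1233.7 mg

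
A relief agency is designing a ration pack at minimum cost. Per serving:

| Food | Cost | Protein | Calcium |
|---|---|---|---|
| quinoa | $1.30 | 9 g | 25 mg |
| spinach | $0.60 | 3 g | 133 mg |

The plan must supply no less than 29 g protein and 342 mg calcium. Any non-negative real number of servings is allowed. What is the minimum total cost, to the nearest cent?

The cheapest plan sits at a corner of the feasible region — with two constraints it uses at most two foods.
quinoa only: max(29/9, 342/25) = 13.68 servings → $17.78.
spinach only: max(29/3, 342/133) = 9.667 servings → $5.80.
quinoa + spinach with both tight: 2.523 servings and 2.097 servings → $4.54.
The minimum over all feasible corners is $4.54.

$4.54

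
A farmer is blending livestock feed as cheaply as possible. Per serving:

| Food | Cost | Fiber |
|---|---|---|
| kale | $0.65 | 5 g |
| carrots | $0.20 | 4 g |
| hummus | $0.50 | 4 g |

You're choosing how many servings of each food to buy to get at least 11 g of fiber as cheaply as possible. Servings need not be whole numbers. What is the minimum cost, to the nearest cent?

Cost per g of fiber: carrots $0.0500, hummus $0.1250, kale $0.1300.
With no serving limits, use only carrots: 11 g / 4 g = 2.75 servings × $0.20 = $0.55.

$0.55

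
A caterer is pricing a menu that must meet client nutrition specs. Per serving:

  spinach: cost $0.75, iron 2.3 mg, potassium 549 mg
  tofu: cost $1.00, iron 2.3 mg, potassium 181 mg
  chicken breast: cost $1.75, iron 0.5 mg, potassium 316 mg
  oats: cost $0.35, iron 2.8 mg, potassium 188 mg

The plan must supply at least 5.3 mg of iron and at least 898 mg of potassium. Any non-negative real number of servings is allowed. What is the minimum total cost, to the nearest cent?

$1.30

This is a tiny linear program; its minimum lies at a vertex of the feasible set. List the vertices and price them.
spinach only: max(5.3/2.3, 898/549) = 2.304 servings → $1.73.
tofu only: max(5.3/2.3, 898/181) = 4.961 servings → $4.96.
chicken breast only: max(5.3/0.5, 898/316) = 10.6 servings → $18.55.
oats only: max(5.3/2.8, 898/188) = 4.777 servings → $1.67.
spinach + tofu with both tight: 1.307 servings and 0.9975 servings → $1.98.
spinach + chicken breast: the both-tight solution has a negative serving — not a feasible corner.
spinach + oats with both tight: 1.374 servings and 0.7642 servings → $1.30.
tofu + chicken breast with both tight: 1.926 servings and 1.738 servings → $4.97.
tofu + oats: intersection lies outside the first quadrant.
chicken breast + oats with both tight: 1.92 servings and 1.55 servings → $3.90.
So the least-cost plan costs $1.30.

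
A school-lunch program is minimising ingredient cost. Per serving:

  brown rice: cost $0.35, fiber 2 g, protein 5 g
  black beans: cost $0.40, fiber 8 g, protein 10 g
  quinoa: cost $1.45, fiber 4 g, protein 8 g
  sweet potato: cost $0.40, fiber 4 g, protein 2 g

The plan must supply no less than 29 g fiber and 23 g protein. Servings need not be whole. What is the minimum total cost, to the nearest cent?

The cheapest plan sits at a corner of the feasible region — with two constraints it uses at most two foods.
brown rice only: max(29/2, 23/5) = 14.5 servings → $5.08.
black beans only: max(29/8, 23/10) = 3.625 servings → $1.45.
quinoa only: max(29/4, 23/8) = 7.25 servings → $10.51.
sweet potato only: max(29/4, 23/2) = 11.5 servings → $4.60.
brown rice + black beans: the both-tight solution has a negative serving — not a feasible corner.
brown rice + quinoa: intersection lies outside the first quadrant.
brown rice + sweet potato with both tight: 2.125 servings and 6.188 servings → $3.22.
black beans + quinoa: the both-tight solution has a negative serving — not a feasible corner.
black beans + sweet potato with both tight: 1.417 servings and 4.417 servings → $2.33.
quinoa + sweet potato with both tight: 1.417 servings and 5.833 servings → $4.39.
Cheapest feasible corner: $1.45.

$1.45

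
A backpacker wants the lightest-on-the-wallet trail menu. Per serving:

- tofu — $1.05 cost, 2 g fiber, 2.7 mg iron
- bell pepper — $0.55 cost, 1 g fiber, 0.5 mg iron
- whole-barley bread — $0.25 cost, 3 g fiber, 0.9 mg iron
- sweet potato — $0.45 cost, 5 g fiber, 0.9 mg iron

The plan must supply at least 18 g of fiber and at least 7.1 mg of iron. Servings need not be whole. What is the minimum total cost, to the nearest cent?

Check every corner: each single food scaled to meet both minima, and each pair solved so both constraints bind.
tofu only: max(18/2, 7.1/2.7) = 9 servings → $9.45.
bell pepper only: max(18/1, 7.1/0.5) = 18 servings → $9.90.
whole-barley bread only: max(18/3, 7.1/0.9) = 7.889 servings → $1.97.
sweet potato only: max(18/5, 7.1/0.9) = 7.889 servings → $3.55.
tofu + bell pepper: the both-tight solution has a negative serving — not a feasible corner.
tofu + whole-barley bread with both tight: 0.8095 servings and 5.46 servings → $2.22.
tofu + sweet potato with both tight: 1.65 servings and 2.94 servings → $3.06.
bell pepper + whole-barley bread with both tight: 8.5 servings and 3.167 servings → $5.47.
bell pepper + sweet potato with both tight: 12.06 servings and 1.188 servings → $7.17.
whole-barley bread + sweet potato with both targets exact would need a negative amount; discard.
So the least-cost plan costs $1.97.

$1.97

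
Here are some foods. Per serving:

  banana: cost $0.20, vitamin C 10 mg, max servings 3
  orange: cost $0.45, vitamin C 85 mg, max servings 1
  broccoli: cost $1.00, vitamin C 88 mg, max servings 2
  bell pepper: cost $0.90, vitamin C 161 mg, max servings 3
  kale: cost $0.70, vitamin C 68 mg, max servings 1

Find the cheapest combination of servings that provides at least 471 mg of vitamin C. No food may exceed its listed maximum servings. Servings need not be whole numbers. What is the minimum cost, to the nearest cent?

$2.61

Cost per mg of vitamin C: orange $0.0053, bell pepper $0.0056, kale $0.0103, broccoli $0.0114, banana $0.0200.
Take 1 serving of orange: +85.0 mg vitamin C for $0.45 (total $0.45, still need 386.0 mg).
Take 2.398 servings of bell pepper: +386.0 mg vitamin C for $2.16 (total $2.61, still need 0.0 mg).
Greedy by cheapest-per-mg is optimal for a single linear constraint, so the minimum cost is $2.61.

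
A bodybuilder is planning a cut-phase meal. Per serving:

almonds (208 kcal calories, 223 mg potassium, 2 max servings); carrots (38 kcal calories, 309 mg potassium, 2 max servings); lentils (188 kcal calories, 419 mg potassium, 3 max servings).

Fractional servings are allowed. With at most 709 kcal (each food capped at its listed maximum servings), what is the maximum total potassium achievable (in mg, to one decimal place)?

Potassium per kcal: carrots 8.132, lentils 2.229, almonds 1.072.
Take 2 servings of carrots: uses 76 kcal, +618.0 mg potassium (running total 618.0 mg).
Take 3 servings of lentils: uses 564 kcal, +1257.0 mg potassium (running total 1875.0 mg).
Take 0.3317 servings of almonds: uses 69 kcal, +74.0 mg potassium (running total 1949.0 mg).
Greedy by best ratio exhausts the calories allowance optimally: 1949.0 mg.

1949.0 mg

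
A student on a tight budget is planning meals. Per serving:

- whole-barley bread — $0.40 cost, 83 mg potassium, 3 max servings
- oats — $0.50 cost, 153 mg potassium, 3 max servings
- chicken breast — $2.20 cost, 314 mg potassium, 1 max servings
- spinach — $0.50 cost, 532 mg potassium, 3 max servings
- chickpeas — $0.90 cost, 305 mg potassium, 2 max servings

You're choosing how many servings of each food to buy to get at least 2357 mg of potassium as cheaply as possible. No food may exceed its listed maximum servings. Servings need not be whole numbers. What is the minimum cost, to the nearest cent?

$3.79

Cost per mg of potassium: spinach $0.0009, chickpeas $0.0030, oats $0.0033, whole-barley bread $0.0048, chicken breast $0.0070.
Take 3 servings of spinach: +1596.0 mg potassium for $1.50 (total $1.50, still need 761.0 mg).
Take 2 servings of chickpeas: +610.0 mg potassium for $1.80 (total $3.30, still need 151.0 mg).
Take 0.9869 servings of oats: +151.0 mg potassium for $0.49 (total $3.79, still need 0.0 mg).
Filling from the cheapest source first is optimal under one linear minimum: $3.79.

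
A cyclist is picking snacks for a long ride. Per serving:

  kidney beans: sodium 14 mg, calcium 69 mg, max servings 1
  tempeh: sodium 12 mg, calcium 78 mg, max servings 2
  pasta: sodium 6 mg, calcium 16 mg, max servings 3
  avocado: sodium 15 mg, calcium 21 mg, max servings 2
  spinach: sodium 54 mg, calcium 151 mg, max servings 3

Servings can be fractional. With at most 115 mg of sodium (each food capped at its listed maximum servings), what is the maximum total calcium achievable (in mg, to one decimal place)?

440.3 mg

Calcium per mg sodium: tempeh 6.5, kidney beans 4.929, spinach 2.796, pasta 2.667, avocado 1.4.
Take 2 servings of tempeh: uses 24 mg sodium, +156.0 mg calcium (running total 156.0 mg).
Take 1 serving of kidney beans: uses 14 mg sodium, +69.0 mg calcium (running total 225.0 mg).
Take 1.426 servings of spinach: uses 77 mg sodium, +215.3 mg calcium (running total 440.3 mg).
Filling greedily by calcium-per-mg sodium is optimal for one linear limit, giving 440.3 mg.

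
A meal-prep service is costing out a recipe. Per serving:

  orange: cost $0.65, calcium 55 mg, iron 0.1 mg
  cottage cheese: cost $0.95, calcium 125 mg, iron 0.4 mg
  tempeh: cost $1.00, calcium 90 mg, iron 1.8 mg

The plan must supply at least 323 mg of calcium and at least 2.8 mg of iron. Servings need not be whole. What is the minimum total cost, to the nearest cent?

$2.82

For a min-cost LP with two ≥-constraints, a basic feasible solution has at most two positive variables.
orange only: max(323/55, 2.8/0.1) = 28 servings → $18.20.
cottage cheese only: max(323/125, 2.8/0.4) = 7 servings → $6.65.
tempeh only: max(323/90, 2.8/1.8) = 3.589 servings → $3.59.
orange + cottage cheese: the both-tight solution has a negative serving — not a feasible corner.
orange + tempeh with both tight: 3.66 servings and 1.352 servings → $3.73.
cottage cheese + tempeh with both tight: 1.743 servings and 1.168 servings → $2.82.
The minimum over all feasible corners is $2.82.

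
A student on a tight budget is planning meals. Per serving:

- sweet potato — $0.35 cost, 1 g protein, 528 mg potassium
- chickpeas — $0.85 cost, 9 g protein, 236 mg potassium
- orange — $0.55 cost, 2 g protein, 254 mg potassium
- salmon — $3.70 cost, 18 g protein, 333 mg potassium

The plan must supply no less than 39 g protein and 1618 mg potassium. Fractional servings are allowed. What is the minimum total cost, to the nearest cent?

Minimising a linear cost over {protein ≥ 39, potassium ≥ 1618, servings ≥ 0} — the optimum is at a vertex, using one or two foods.
sweet potato only: max(39/1, 1618/528) = 39 servings → $13.65.
chickpeas only: max(39/9, 1618/236) = 6.856 servings → $5.83.
orange only: max(39/2, 1618/254) = 19.5 servings → $10.72.
salmon only: max(39/18, 1618/333) = 4.859 servings → $17.98.
sweet potato + chickpeas with both tight: 1.186 servings and 4.202 servings → $3.99.
sweet potato + orange: the both-tight solution has a negative serving — not a feasible corner.
sweet potato + salmon with both tight: 1.76 servings and 2.069 servings → $8.27.
chickpeas + orange with both tight: 3.677 servings and 2.954 servings → $4.75.
chickpeas + salmon with both targets exact would need a negative amount; discard.
orange + salmon with both tight: 4.131 servings and 1.708 servings → $8.59.
Cheapest feasible corner: $3.99.

$3.99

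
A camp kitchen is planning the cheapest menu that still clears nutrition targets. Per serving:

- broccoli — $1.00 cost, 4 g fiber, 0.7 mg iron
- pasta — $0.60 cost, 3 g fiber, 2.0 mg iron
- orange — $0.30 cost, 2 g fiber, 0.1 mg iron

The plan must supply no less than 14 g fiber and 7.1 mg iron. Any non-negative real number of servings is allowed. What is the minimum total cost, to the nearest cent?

$2.62

This is a tiny linear program; its minimum lies at a vertex of the feasible set. List the vertices and price them.
broccoli only: max(14/4, 7.1/0.7) = 10.14 servings → $10.14.
pasta only: max(14/3, 7.1/2.0) = 4.667 servings → $2.80.
orange only: max(14/2, 7.1/0.1) = 71 servings → $21.30.
broccoli + pasta with both tight: 1.136 servings and 3.153 servings → $3.03.
broccoli + orange with both targets exact would need a negative amount; discard.
pasta + orange with both tight: 3.459 servings and 1.811 servings → $2.62.
So the least-cost plan costs $2.62.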